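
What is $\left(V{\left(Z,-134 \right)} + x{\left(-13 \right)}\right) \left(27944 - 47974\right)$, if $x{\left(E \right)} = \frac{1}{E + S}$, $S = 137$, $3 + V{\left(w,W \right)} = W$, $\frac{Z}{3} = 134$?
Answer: $\frac{170124805}{62} \approx 2.7439 \cdot 10^{6}$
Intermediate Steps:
$Z = 402$ ($Z = 3 \cdot 134 = 402$)
$V{\left(w,W \right)} = -3 + W$
$x{\left(E \right)} = \frac{1}{137 + E}$ ($x{\left(E \right)} = \frac{1}{E + 137} = \frac{1}{137 + E}$)
$\left(V{\left(Z,-134 \right)} + x{\left(-13 \right)}\right) \left(27944 - 47974\right) = \left(\left(-3 - 134\right) + \frac{1}{137 - 13}\right) \left(27944 - 47974\right) = \left(-137 + \frac{1}{124}\right) \left(-20030\right) = \left(- \frac{16987}{124}\right) \left(-20030\right) = \frac{170124805}{62}$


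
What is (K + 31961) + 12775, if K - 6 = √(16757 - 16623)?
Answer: 44742 + √134 ≈ 44754.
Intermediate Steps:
K = 6 + √134 (K = 6 + √(16757 - 16623) = 6 + √134 ≈ 17.576)
(K + 31961) + 12775 = ((6 + √134) + 31961) + 12775 = (31967 + √134) + 12775 = 44742 + √134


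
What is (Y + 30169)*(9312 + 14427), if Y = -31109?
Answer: -22314660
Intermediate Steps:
(Y + 30169)*(9312 + 14427) = (-31109 + 30169)*(9312 + 14427) = -940*23739 = -22314660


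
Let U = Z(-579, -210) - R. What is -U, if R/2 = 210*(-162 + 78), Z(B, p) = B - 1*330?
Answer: -34371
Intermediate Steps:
Z(B, p) = -330 + B (Z(B, p) = B - 330 = -330 + B)
R = -35280 (R = 2*(210*(-162 + 78)) = 2*(210*(-84)) = 2*(-17640) = -35280)
U = 34371 (U = (-330 - 579) - 1*(-35280) = -909 + 35280 = 34371)
-U = -1*34371 = -34371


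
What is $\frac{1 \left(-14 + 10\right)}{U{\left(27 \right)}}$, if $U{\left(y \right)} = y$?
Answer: $- \frac{4}{27} \approx -0.14815$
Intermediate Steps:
$\frac{1 \left(-14 + 10\right)}{U{\left(27 \right)}} = \frac{1 \left(-14 + 10\right)}{27} = 1 \left(-4\right) \frac{1}{27} = \left(-4\right) \frac{1}{27} = - \frac{4}{27}$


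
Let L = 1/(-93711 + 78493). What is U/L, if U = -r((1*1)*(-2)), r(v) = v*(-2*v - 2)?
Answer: -60872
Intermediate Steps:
r(v) = v*(-2 - 2*v)
U = 4 (U = -(-2)*(1*1)*(-2)*(1 + (1*1)*(-2)) = -(-2)*1*(-2)*(1 + 1*(-2)) = -(-2)*(-2)*(1 - 2) = -(-2)*(-2)*(-1) = -1*(-4) = 4)
L = -1/15218 (L = 1/(-15218) = -1/15218 ≈ -6.5712e-5)
U/L = 4/(-1/15218) = 4*(-15218) = -60872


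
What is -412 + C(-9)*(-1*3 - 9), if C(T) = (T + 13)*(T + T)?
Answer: 452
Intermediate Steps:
C(T) = 2*T*(13 + T) (C(T) = (13 + T)*(2*T) = 2*T*(13 + T))
-412 + C(-9)*(-1*3 - 9) = -412 + (2*(-9)*(13 - 9))*(-1*3 - 9) = -412 + (2*(-9)*4)*(-3 - 9) = -412 - 72*(-12) = -412 + 864 = 452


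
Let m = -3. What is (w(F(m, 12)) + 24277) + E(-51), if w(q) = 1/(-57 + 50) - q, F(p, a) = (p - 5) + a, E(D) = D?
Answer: 169553/7 ≈ 24222.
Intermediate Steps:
F(p, a) = -5 + a + p (F(p, a) = (-5 + p) + a = -5 + a + p)
w(q) = -⅐ - q (w(q) = 1/(-7) - q = -⅐ - q)
(w(F(m, 12)) + 24277) + E(-51) = ((-⅐ - (-5 + 12 - 3)) + 24277) - 51 = ((-⅐ - 1*4) + 24277) - 51 = ((-⅐ - 4) + 24277) - 51 = (-29/7 + 24277) - 51 = 169910/7 - 51 = 169553/7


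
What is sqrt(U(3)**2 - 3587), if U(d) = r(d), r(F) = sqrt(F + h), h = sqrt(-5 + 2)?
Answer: sqrt(-3584 + I*sqrt(3)) ≈ 0.0145 + 59.867*I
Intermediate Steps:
h = I*sqrt(3) (h = sqrt(-3) = I*sqrt(3) ≈ 1.732*I)
r(F) = sqrt(F + I*sqrt(3))
U(d) = sqrt(d + I*sqrt(3))
sqrt(U(3)**2 - 3587) = sqrt((sqrt(3 + I*sqrt(3)))**2 - 3587) = sqrt((3 + I*sqrt(3)) - 3587) = sqrt(-3584 + I*sqrt(3))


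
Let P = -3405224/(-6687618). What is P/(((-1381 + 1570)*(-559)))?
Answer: -1702612/353276764659 ≈ -4.8195e-6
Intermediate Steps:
P = 1702612/3343809 (P = -3405224*(-1/6687618) = 1702612/3343809 ≈ 0.50918)
P/(((-1381 + 1570)*(-559))) = 1702612/(3343809*(((-1381 + 1570)*(-559)))) = 1702612/(3343809*((189*(-559)))) = (1702612/3343809)/(-105651) = (1702612/3343809)*(-1/105651) = -1702612/353276764659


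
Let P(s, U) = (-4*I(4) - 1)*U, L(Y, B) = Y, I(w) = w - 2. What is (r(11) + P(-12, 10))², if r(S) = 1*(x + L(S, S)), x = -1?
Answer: 6400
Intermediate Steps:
I(w) = -2 + w
P(s, U) = -9*U (P(s, U) = (-4*(-2 + 4) - 1)*U = (-4*2 - 1)*U = (-8 - 1)*U = -9*U)
r(S) = -1 + S (r(S) = 1*(-1 + S) = -1 + S)
(r(11) + P(-12, 10))² = ((-1 + 11) - 9*10)² = (10 - 90)² = (-80)² = 6400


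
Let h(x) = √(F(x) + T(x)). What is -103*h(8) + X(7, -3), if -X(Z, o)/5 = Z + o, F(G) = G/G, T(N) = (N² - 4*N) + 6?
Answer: -20 - 103*√39 ≈ -663.23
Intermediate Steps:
T(N) = 6 + N² - 4*N
F(G) = 1
h(x) = √(7 + x² - 4*x) (h(x) = √(1 + (6 + x² - 4*x)) = √(7 + x² - 4*x))
X(Z, o) = -5*Z - 5*o (X(Z, o) = -5*(Z + o) = -5*Z - 5*o)
-103*h(8) + X(7, -3) = -103*√(7 + 8² - 4*8) + (-5*7 - 5*(-3)) = -103*√(7 + 64 - 32) + (-35 + 15) = -103*√39 - 20 = -20 - 103*√39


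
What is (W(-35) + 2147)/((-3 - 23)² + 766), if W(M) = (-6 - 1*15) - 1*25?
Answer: 2101/1442 ≈ 1.4570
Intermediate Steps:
W(M) = -46 (W(M) = (-6 - 15) - 25 = -21 - 25 = -46)
(W(-35) + 2147)/((-3 - 23)² + 766) = (-46 + 2147)/((-3 - 23)² + 766) = 2101/((-26)² + 766) = 2101/(676 + 766) = 2101/1442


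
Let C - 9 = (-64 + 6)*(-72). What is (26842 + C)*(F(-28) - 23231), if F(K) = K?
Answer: -721656993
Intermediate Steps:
C = 4185 (C = 9 + (-64 + 6)*(-72) = 9 - 58*(-72) = 9 + 4176 = 4185)
(26842 + C)*(F(-28) - 23231) = (26842 + 4185)*(-28 - 23231) = 31027*(-23259) = -721656993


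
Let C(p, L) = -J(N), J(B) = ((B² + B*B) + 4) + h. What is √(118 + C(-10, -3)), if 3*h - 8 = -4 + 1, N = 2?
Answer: √939/3 ≈ 10.214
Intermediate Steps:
h = 5/3 (h = 8/3 + (-4 + 1)/3 = 8/3 + (⅓)*(-3) = 8/3 - 1 = 5/3 ≈ 1.6667)
J(B) = 17/3 + 2*B² (J(B) = ((B² + B*B) + 4) + 5/3 = ((B² + B²) + 4) + 5/3 = (2*B² + 4) + 5/3 = (4 + 2*B²) + 5/3 = 17/3 + 2*B²)
C(p, L) = -41/3 (C(p, L) = -(17/3 + 2*2²) = -(17/3 + 2*4) = -(17/3 + 8) = -1*41/3 = -41/3)
√(118 + C(-10, -3)) = √(118 - 41/3) = √(313/3) = √939/3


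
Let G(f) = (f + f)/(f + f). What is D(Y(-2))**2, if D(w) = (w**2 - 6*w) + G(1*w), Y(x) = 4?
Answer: 49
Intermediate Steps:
G(f) = 1 (G(f) = (2*f)/((2*f)) = (2*f)*(1/(2*f)) = 1)
D(w) = 1 + w**2 - 6*w (D(w) = (w**2 - 6*w) + 1 = 1 + w**2 - 6*w)
D(Y(-2))**2 = (1 + 4**2 - 6*4)**2 = (1 + 16 - 24)**2 = (-7)**2 = 49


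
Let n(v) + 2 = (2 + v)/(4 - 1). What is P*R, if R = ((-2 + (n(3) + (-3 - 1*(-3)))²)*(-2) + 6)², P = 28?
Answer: 216832/81 ≈ 2676.9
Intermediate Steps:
n(v) = -4/3 + v/3 (n(v) = -2 + (2 + v)/(4 - 1) = -2 + (2 + v)/3 = -2 + (2 + v)*(⅓) = -2 + (⅔ + v/3) = -4/3 + v/3)
R = 7744/81 (R = ((-2 + ((-4/3 + (⅓)*3) + (-3 - 1*(-3)))²)*(-2) + 6)² = ((-2 + ((-4/3 + 1) + (-3 + 3))²)*(-2) + 6)² = ((-2 + (-⅓ + 0)²)*(-2) + 6)² = ((-2 + (-⅓)²)*(-2) + 6)² = ((-2 + ⅑)*(-2) + 6)² = (-17/9*(-2) + 6)² = (34/9 + 6)² = (88/9)² = 7744/81 ≈ 95.605)
P*R = 28*(7744/81) = 216832/81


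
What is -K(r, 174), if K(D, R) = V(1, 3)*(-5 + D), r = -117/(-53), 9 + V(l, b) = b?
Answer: -888/53 ≈ -16.755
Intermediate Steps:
V(l, b) = -9 + b
r = 117/53 (r = -117*(-1/53) = 117/53 ≈ 2.2075)
K(D, R) = 30 - 6*D (K(D, R) = (-9 + 3)*(-5 + D) = -6*(-5 + D) = 30 - 6*D)
-K(r, 174) = -(30 - 6*117/53) = -(30 - 702/53) = -1*888/53 = -888/53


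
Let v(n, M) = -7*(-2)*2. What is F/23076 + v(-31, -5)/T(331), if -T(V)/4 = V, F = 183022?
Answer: 30209375/3819078 ≈ 7.9101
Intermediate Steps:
v(n, M) = 28 (v(n, M) = 14*2 = 28)
T(V) = -4*V
F/23076 + v(-31, -5)/T(331) = 183022/23076 + 28/((-4*331)) = 183022*(1/23076) + 28/(-1324) = 91511/11538 + 28*(-1/1324) = 91511/11538 - 7/331 = 30209375/3819078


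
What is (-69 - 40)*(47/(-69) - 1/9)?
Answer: 17876/207 ≈ 86.357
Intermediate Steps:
(-69 - 40)*(47/(-69) - 1/9) = -109*(47*(-1/69) - 1*⅑) = -109*(-47/69 - ⅑) = -109*(-164/207) = 17876/207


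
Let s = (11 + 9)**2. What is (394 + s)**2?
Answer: 630436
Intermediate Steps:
s = 400 (s = 20**2 = 400)
(394 + s)**2 = (394 + 400)**2 = 794**2 = 630436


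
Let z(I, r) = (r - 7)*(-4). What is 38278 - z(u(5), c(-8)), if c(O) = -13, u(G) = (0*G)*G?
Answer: 38198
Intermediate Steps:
u(G) = 0 (u(G) = 0*G = 0)
z(I, r) = 28 - 4*r (z(I, r) = (-7 + r)*(-4) = 28 - 4*r)
38278 - z(u(5), c(-8)) = 38278 - (28 - 4*(-13)) = 38278 - (28 + 52) = 38278 - 1*80 = 38278 - 80 = 38198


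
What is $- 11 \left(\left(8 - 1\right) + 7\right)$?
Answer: $-154$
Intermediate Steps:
$- 11 \left(\left(8 - 1\right) + 7\right) = - 11 \left(7 + 7\right) = \left(-11\right) 14 = -154$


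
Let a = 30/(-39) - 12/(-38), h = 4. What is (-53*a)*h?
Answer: 23744/247 ≈ 96.130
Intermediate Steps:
a = -112/247 (a = 30*(-1/39) - 12*(-1/38) = -10/13 + 6/19 = -112/247 ≈ -0.45344)
(-53*a)*h = -53*(-112/247)*4 = (5936/247)*4 = 23744/247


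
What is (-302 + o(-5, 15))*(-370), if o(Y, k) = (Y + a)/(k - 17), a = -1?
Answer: 110630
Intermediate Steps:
o(Y, k) = (-1 + Y)/(-17 + k) (o(Y, k) = (Y - 1)/(k - 17) = (-1 + Y)/(-17 + k))
(-302 + o(-5, 15))*(-370) = (-302 + (-1 - 5)/(-17 + 15))*(-370) = (-302 - 6/(-2))*(-370) = (-302 - 1/2*(-6))*(-370) = (-302 + 3)*(-370) = -299*(-370) = 110630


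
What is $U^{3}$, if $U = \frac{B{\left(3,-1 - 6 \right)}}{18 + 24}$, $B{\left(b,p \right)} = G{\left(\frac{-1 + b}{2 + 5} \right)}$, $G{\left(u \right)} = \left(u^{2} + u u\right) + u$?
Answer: $\frac{1331}{1089547389} \approx 1.2216 \cdot 10^{-6}$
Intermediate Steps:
$G{\left(u \right)} = u + 2 u^{2}$ ($G{\left(u \right)} = \left(u^{2} + u^{2}\right) + u = 2 u^{2} + u = u + 2 u^{2}$)
$B{\left(b,p \right)} = \left(- \frac{1}{7} + \frac{b}{7}\right) \left(\frac{5}{7} + \frac{2 b}{7}\right)$ ($B{\left(b,p \right)} = \frac{-1 + b}{2 + 5} \left(1 + 2 \frac{-1 + b}{2 + 5}\right) = \frac{-1 + b}{7} \left(1 + 2 \frac{-1 + b}{7}\right) = \left(-1 + b\right) \frac{1}{7} \left(1 + 2 \left(-1 + b\right) \frac{1}{7}\right) = \left(- \frac{1}{7} + \frac{b}{7}\right) \left(1 + 2 \left(- \frac{1}{7} + \frac{b}{7}\right)\right) = \left(- \frac{1}{7} + \frac{b}{7}\right) \left(1 + \left(- \frac{2}{7} + \frac{2 b}{7}\right)\right) = \left(- \frac{1}{7} + \frac{b}{7}\right) \left(\frac{5}{7} + \frac{2 b}{7}\right)$)
$U = \frac{11}{1029}$ ($U = \frac{\frac{1}{49} \left(-1 + 3\right) \left(5 + 2 \cdot 3\right)}{18 + 24} = \frac{\frac{1}{49} \cdot 2 \left(5 + 6\right)}{42} = \frac{1}{49} \cdot 2 \cdot 11 \cdot \frac{1}{42} = \frac{22}{49} \cdot \frac{1}{42} = \frac{11}{1029} \approx 0.01069$)
$U^{3} = \left(\frac{11}{1029}\right)^{3} = \frac{1331}{1089547389}$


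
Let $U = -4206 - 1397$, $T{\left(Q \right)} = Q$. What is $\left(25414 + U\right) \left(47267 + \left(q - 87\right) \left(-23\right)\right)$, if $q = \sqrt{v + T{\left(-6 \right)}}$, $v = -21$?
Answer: $976048348 - 1366959 i \sqrt{3} \approx 9.7605 \cdot 10^{8} - 2.3676 \cdot 10^{6} i$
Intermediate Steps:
$q = 3 i \sqrt{3}$ ($q = \sqrt{-21 - 6} = \sqrt{-27} = 3 i \sqrt{3} \approx 5.1962 i$)
$U = -5603$ ($U = -4206 - 1397 = -5603$)
$\left(25414 + U\right) \left(47267 + \left(q - 87\right) \left(-23\right)\right) = \left(25414 - 5603\right) \left(47267 + \left(3 i \sqrt{3} - 87\right) \left(-23\right)\right) = 19811 \left(47267 + \left(-87 + 3 i \sqrt{3}\right) \left(-23\right)\right) = 19811 \left(47267 + \left(2001 - 69 i \sqrt{3}\right)\right) = 19811 \left(49268 - 69 i \sqrt{3}\right) = 976048348 - 1366959 i \sqrt{3}$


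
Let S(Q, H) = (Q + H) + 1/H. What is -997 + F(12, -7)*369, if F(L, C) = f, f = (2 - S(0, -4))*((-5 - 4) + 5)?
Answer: -10222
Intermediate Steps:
S(Q, H) = H + Q + 1/H (S(Q, H) = (H + Q) + 1/H = H + Q + 1/H)
f = -25 (f = (2 - (-4 + 0 + 1/(-4)))*((-5 - 4) + 5) = (2 - (-4 + 0 - 1/4))*(-9 + 5) = (2 - 1*(-17/4))*(-4) = (2 + 17/4)*(-4) = (25/4)*(-4) = -25)
F(L, C) = -25
-997 + F(12, -7)*369 = -997 - 25*369 = -997 - 9225 = -10222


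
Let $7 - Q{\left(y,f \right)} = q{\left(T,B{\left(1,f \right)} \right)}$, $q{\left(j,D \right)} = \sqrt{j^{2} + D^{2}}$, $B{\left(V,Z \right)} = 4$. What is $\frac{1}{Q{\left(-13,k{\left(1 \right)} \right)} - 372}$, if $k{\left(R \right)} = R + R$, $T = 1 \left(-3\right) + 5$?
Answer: $- \frac{73}{26641} + \frac{2 \sqrt{5}}{133205} \approx -0.0027066$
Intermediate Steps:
$T = 2$ ($T = -3 + 5 = 2$)
$k{\left(R \right)} = 2 R$
$q{\left(j,D \right)} = \sqrt{D^{2} + j^{2}}$
$Q{\left(y,f \right)} = 7 - 2 \sqrt{5}$ ($Q{\left(y,f \right)} = 7 - \sqrt{4^{2} + 2^{2}} = 7 - \sqrt{16 + 4} = 7 - \sqrt{20} = 7 - 2 \sqrt{5}$)
$\frac{1}{Q{\left(-13,k{\left(1 \right)} \right)} - 372} = \frac{1}{\left(7 - 2 \sqrt{5}\right) - 372} = \frac{1}{-365 - 2 \sqrt{5}}$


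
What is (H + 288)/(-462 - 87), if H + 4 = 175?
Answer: -51/61 ≈ -0.83607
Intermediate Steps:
H = 171 (H = -4 + 175 = 171)
(H + 288)/(-462 - 87) = (171 + 288)/(-462 - 87) = 459/(-549) = 459*(-1/549) = -51/61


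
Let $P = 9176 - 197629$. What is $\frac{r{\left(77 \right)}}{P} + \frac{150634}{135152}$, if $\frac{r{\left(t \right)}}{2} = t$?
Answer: $\frac{14183307897}{12734899928} \approx 1.1137$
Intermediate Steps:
$r{\left(t \right)} = 2 t$
$P = -188453$
$\frac{r{\left(77 \right)}}{P} + \frac{150634}{135152} = \frac{2 \cdot 77}{-188453} + \frac{150634}{135152} = 154 \left(- \frac{1}{188453}\right) + 150634 \cdot \frac{1}{135152} = - \frac{154}{188453} + \frac{75317}{67576} = \frac{14183307897}{12734899928}$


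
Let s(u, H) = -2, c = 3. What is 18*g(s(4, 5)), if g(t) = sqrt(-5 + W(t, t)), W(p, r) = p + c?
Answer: 36*I ≈ 36.0*I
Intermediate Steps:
W(p, r) = 3 + p (W(p, r) = p + 3 = 3 + p)
g(t) = sqrt(-2 + t) (g(t) = sqrt(-5 + (3 + t)) = sqrt(-2 + t))
18*g(s(4, 5)) = 18*sqrt(-2 - 2) = 18*sqrt(-4) = 18*(2*I) = 36*I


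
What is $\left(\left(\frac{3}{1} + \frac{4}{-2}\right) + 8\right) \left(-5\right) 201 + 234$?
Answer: $-8811$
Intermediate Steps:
$\left(\left(\frac{3}{1} + \frac{4}{-2}\right) + 8\right) \left(-5\right) 201 + 234 = \left(\left(3 \cdot 1 + 4 \left(- \frac{1}{2}\right)\right) + 8\right) \left(-5\right) 201 + 234 = \left(\left(3 - 2\right) + 8\right) \left(-5\right) 201 + 234 = \left(1 + 8\right) \left(-5\right) 201 + 234 = 9 \left(-5\right) 201 + 234 = \left(-45\right) 201 + 234 = -9045 + 234 = -8811$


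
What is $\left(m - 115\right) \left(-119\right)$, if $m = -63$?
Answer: $21182$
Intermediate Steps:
$\left(m - 115\right) \left(-119\right) = \left(-63 - 115\right) \left(-119\right) = \left(-178\right) \left(-119\right) = 21182$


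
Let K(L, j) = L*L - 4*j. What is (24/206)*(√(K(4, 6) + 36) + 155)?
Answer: 1860/103 + 24*√7/103 ≈ 18.675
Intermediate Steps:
K(L, j) = L² - 4*j
(24/206)*(√(K(4, 6) + 36) + 155) = (24/206)*(√((4² - 4*6) + 36) + 155) = (24*(1/206))*(√((16 - 24) + 36) + 155) = 12*(√(-8 + 36) + 155)/103 = 12*(√28 + 155)/103 = 12*(2*√7 + 155)/103 = 12*(155 + 2*√7)/103 = 1860/103 + 24*√7/103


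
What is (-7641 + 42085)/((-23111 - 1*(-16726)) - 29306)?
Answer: -34444/35691 ≈ -0.96506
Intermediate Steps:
(-7641 + 42085)/((-23111 - 1*(-16726)) - 29306) = 34444/((-23111 + 16726) - 29306) = 34444/(-6385 - 29306) = 34444/(-35691) = 34444*(-1/35691) = -34444/35691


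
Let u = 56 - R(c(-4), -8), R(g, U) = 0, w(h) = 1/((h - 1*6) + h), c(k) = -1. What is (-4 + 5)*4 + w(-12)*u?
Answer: 32/15 ≈ 2.1333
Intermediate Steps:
w(h) = 1/(-6 + 2*h) (w(h) = 1/((h - 6) + h) = 1/((-6 + h) + h) = 1/(-6 + 2*h))
u = 56 (u = 56 - 1*0 = 56 + 0 = 56)
(-4 + 5)*4 + w(-12)*u = (-4 + 5)*4 + (1/(2*(-3 - 12)))*56 = 1*4 + ((½)/(-15))*56 = 4 + ((½)*(-1/15))*56 = 4 - 1/30*56 = 4 - 28/15 = 32/15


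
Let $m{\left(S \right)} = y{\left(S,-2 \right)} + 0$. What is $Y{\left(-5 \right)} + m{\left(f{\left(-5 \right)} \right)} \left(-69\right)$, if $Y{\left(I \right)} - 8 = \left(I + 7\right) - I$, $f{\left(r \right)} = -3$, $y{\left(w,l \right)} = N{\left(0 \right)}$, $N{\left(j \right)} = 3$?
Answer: $-192$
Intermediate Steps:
$y{\left(w,l \right)} = 3$
$Y{\left(I \right)} = 15$ ($Y{\left(I \right)} = 8 + \left(\left(I + 7\right) - I\right) = 8 + \left(\left(7 + I\right) - I\right) = 8 + 7 = 15$)
$m{\left(S \right)} = 3$ ($m{\left(S \right)} = 3 + 0 = 3$)
$Y{\left(-5 \right)} + m{\left(f{\left(-5 \right)} \right)} \left(-69\right) = 15 + 3 \left(-69\right) = 15 - 207 = -192$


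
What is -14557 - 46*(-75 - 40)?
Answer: -9267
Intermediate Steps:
-14557 - 46*(-75 - 40) = -14557 - 46*(-115) = -14557 + 5290 = -9267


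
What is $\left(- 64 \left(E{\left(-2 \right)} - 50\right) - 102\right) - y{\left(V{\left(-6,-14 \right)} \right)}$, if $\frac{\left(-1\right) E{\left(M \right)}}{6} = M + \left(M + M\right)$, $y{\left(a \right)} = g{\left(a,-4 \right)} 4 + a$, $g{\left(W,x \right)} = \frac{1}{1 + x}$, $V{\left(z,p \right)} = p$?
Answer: $\frac{2428}{3} \approx 809.33$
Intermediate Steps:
$y{\left(a \right)} = - \frac{4}{3} + a$ ($y{\left(a \right)} = \frac{1}{1 - 4} \cdot 4 + a = \frac{1}{-3} \cdot 4 + a = \left(- \frac{1}{3}\right) 4 + a = - \frac{4}{3} + a$)
$E{\left(M \right)} = - 18 M$ ($E{\left(M \right)} = - 6 \left(M + \left(M + M\right)\right) = - 6 \left(M + 2 M\right) = - 6 \cdot 3 M = - 18 M$)
$\left(- 64 \left(E{\left(-2 \right)} - 50\right) - 102\right) - y{\left(V{\left(-6,-14 \right)} \right)} = \left(- 64 \left(\left(-18\right) \left(-2\right) - 50\right) - 102\right) - \left(- \frac{4}{3} - 14\right) = \left(- 64 \left(36 - 50\right) - 102\right) - - \frac{46}{3} = \left(\left(-64\right) \left(-14\right) - 102\right) + \frac{46}{3} = \left(896 - 102\right) + \frac{46}{3} = 794 + \frac{46}{3} = \frac{2428}{3}$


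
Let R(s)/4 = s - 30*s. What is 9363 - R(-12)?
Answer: 7971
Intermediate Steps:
R(s) = -116*s (R(s) = 4*(s - 30*s) = 4*(-29*s) = -116*s)
9363 - R(-12) = 9363 - (-116)*(-12) = 9363 - 1*1392 = 9363 - 1392 = 7971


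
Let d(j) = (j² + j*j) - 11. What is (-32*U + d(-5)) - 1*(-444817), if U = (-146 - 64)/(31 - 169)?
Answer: 10230568/23 ≈ 4.4481e+5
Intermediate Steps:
d(j) = -11 + 2*j² (d(j) = (j² + j²) - 11 = 2*j² - 11 = -11 + 2*j²)
U = 35/23 (U = -210/(-138) = -210*(-1/138) = 35/23 ≈ 1.5217)
(-32*U + d(-5)) - 1*(-444817) = (-32*35/23 + (-11 + 2*(-5)²)) - 1*(-444817) = (-1120/23 + (-11 + 2*25)) + 444817 = (-1120/23 + (-11 + 50)) + 444817 = (-1120/23 + 39) + 444817 = -223/23 + 444817 = 10230568/23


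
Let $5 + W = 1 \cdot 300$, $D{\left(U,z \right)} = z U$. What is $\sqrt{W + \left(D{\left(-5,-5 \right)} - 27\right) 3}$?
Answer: $17$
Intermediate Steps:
$D{\left(U,z \right)} = U z$
$W = 295$ ($W = -5 + 1 \cdot 300 = -5 + 300 = 295$)
$\sqrt{W + \left(D{\left(-5,-5 \right)} - 27\right) 3} = \sqrt{295 + \left(\left(-5\right) \left(-5\right) - 27\right) 3} = \sqrt{295 + \left(25 - 27\right) 3} = \sqrt{295 - 6} = \sqrt{289} = 17$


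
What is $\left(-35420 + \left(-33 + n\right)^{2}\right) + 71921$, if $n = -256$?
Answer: $120022$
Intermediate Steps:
$\left(-35420 + \left(-33 + n\right)^{2}\right) + 71921 = \left(-35420 + \left(-33 - 256\right)^{2}\right) + 71921 = \left(-35420 + \left(-289\right)^{2}\right) + 71921 = \left(-35420 + 83521\right) + 71921 = 48101 + 71921 = 120022$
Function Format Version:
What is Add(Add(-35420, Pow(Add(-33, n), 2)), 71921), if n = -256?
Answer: 120022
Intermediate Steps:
Add(Add(-35420, Pow(Add(-33, n), 2)), 71921) = Add(Add(-35420, Pow(Add(-33, -256), 2)), 71921) = Add(Add(-35420, Pow(-289, 2)), 71921) = Add(Add(-35420, 83521), 71921) = Add(48101, 71921) = 120022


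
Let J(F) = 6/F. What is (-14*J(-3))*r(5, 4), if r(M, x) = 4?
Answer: 112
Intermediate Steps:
(-14*J(-3))*r(5, 4) = -84/(-3)*4 = -84*(-1)/3*4 = -14*(-2)*4 = 28*4 = 112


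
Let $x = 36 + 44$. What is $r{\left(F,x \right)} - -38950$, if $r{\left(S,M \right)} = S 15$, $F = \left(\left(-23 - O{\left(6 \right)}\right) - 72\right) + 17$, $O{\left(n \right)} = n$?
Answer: $37690$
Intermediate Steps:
$F = -84$ ($F = \left(\left(-23 - 6\right) - 72\right) + 17 = \left(-29 - 72\right) + 17 = -101 + 17 = -84$)
$x = 80$
$r{\left(S,M \right)} = 15 S$
$r{\left(F,x \right)} - -38950 = 15 \left(-84\right) - -38950 = -1260 + 38950 = 37690$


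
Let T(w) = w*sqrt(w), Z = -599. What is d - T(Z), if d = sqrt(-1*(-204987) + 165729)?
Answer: 2*sqrt(92679) + 599*I*sqrt(599) ≈ 608.86 + 14660.0*I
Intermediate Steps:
T(w) = w**(3/2)
d = 2*sqrt(92679) (d = sqrt(204987 + 165729) = sqrt(370716) = 2*sqrt(92679) ≈ 608.86)
d - T(Z) = 2*sqrt(92679) - (-599)**(3/2) = 2*sqrt(92679) - (-599)*I*sqrt(599) = 2*sqrt(92679) + 599*I*sqrt(599)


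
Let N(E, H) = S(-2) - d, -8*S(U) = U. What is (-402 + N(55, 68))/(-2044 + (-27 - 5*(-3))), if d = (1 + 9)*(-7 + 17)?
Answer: 2007/8224 ≈ 0.24404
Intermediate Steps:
S(U) = -U/8
d = 100 (d = 10*10 = 100)
N(E, H) = -399/4 (N(E, H) = -⅛*(-2) - 1*100 = ¼ - 100 = -399/4)
(-402 + N(55, 68))/(-2044 + (-27 - 5*(-3))) = (-402 - 399/4)/(-2044 + (-27 - 5*(-3))) = -2007/(4*(-2044 + (-27 + 15))) = -2007/(4*(-2044 - 12)) = -2007/4/(-2056) = -2007/4*(-1/2056) = 2007/8224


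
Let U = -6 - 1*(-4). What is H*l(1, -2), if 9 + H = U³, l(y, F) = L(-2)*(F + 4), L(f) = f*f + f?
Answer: -68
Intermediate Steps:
L(f) = f + f² (L(f) = f² + f = f + f²)
U = -2 (U = -6 + 4 = -2)
l(y, F) = 8 + 2*F (l(y, F) = (-2*(1 - 2))*(F + 4) = (-2*(-1))*(4 + F) = 2*(4 + F) = 8 + 2*F)
H = -17 (H = -9 + (-2)³ = -9 - 8 = -17)
H*l(1, -2) = -17*(8 + 2*(-2)) = -17*(8 - 4) = -17*4 = -68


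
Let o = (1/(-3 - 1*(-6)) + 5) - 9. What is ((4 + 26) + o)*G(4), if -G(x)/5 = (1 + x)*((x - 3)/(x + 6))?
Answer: -395/6 ≈ -65.833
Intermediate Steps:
G(x) = -5*(1 + x)*(-3 + x)/(6 + x) (G(x) = -5*(1 + x)*(x - 3)/(x + 6) = -5*(1 + x)*(-3 + x)/(6 + x))
o = -11/3 (o = (1/(-3 + 6) + 5) - 9 = (1/3 + 5) - 9 = (⅓ + 5) - 9 = 16/3 - 9 = -11/3 ≈ -3.6667)
((4 + 26) + o)*G(4) = ((4 + 26) - 11/3)*(5*(3 - 1*4² + 2*4)/(6 + 4)) = (30 - 11/3)*(5*(3 - 1*16 + 8)/10) = 79*(5*(⅒)*(3 - 16 + 8))/3 = 79*(5*(⅒)*(-5))/3 = (79/3)*(-5/2) = -395/6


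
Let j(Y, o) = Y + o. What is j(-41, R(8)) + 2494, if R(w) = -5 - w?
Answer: 2440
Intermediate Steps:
j(-41, R(8)) + 2494 = (-41 + (-5 - 1*8)) + 2494 = (-41 + (-5 - 8)) + 2494 = (-41 - 13) + 2494 = -54 + 2494 = 2440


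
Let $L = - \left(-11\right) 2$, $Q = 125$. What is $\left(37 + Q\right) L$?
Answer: $3564$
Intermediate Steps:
$L = 22$ ($L = \left(-1\right) \left(-22\right) = 22$)
$\left(37 + Q\right) L = \left(37 + 125\right) 22 = 162 \cdot 22 = 3564$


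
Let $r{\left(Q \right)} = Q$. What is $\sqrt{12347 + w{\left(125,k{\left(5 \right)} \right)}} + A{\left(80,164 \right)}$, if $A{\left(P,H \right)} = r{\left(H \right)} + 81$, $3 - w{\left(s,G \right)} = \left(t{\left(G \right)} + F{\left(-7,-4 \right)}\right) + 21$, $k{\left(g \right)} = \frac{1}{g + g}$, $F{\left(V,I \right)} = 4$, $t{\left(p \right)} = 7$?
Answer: $245 + \sqrt{12318} \approx 355.99$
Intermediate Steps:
$k{\left(g \right)} = \frac{1}{2 g}$
$w{\left(s,G \right)} = -29$ ($w{\left(s,G \right)} = 3 - \left(\left(7 + 4\right) + 21\right) = 3 - \left(11 + 21\right) = 3 - 32 = -29$)
$A{\left(P,H \right)} = 81 + H$ ($A{\left(P,H \right)} = H + 81 = 81 + H$)
$\sqrt{12347 + w{\left(125,k{\left(5 \right)} \right)}} + A{\left(80,164 \right)} = \sqrt{12347 - 29} + \left(81 + 164\right) = \sqrt{12318} + 245 = 245 + \sqrt{12318}$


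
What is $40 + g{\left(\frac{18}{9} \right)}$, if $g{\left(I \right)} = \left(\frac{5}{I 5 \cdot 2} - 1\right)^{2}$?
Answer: $\frac{649}{16} \approx 40.563$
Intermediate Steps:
$g{\left(I \right)} = \left(-1 + \frac{1}{2 I}\right)^{2}$ ($g{\left(I \right)} = \left(\frac{5}{5 I 2} - 1\right)^{2} = \left(\frac{5}{10 I} - 1\right)^{2} = \left(5 \frac{1}{10 I} - 1\right)^{2} = \left(\frac{1}{2 I} - 1\right)^{2} = \left(-1 + \frac{1}{2 I}\right)^{2}$)
$40 + g{\left(\frac{18}{9} \right)} = 40 + \frac{\left(-1 + 2 \cdot \frac{18}{9}\right)^{2}}{4 \cdot 4} = 40 + \frac{\left(-1 + 2 \cdot 18 \cdot \frac{1}{9}\right)^{2}}{4 \cdot 4} = 40 + \frac{\left(-1 + 2 \cdot 2\right)^{2}}{4 \cdot 4} = 40 + \frac{1}{4} \cdot \frac{1}{4} \left(-1 + 4\right)^{2} = 40 + \frac{1}{4} \cdot \frac{1}{4} \cdot 3^{2} = 40 + \frac{1}{4} \cdot \frac{1}{4} \cdot 9 = 40 + \frac{9}{16} = \frac{649}{16}$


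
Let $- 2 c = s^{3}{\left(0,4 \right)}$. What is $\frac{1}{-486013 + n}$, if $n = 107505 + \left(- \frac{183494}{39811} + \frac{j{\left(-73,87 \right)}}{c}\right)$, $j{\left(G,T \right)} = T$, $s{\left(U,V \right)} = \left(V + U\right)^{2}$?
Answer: $- \frac{81532928}{30861244770693} \approx -2.6419 \cdot 10^{-6}$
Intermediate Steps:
$s{\left(U,V \right)} = \left(U + V\right)^{2}$
$c = -2048$ ($c = - \frac{\left(\left(0 + 4\right)^{2}\right)^{3}}{2} = - \frac{\left(4^{2}\right)^{3}}{2} = - \frac{16^{3}}{2} = \left(- \frac{1}{2}\right) 4096 = -2048$)
$n = \frac{8764818165371}{81532928}$ ($n = 107505 + \left(- \frac{183494}{39811} + \frac{87}{-2048}\right) = 107505 + \left(\left(-183494\right) \frac{1}{39811} + 87 \left(- \frac{1}{2048}\right)\right) = 107505 - \frac{379259269}{81532928} = \frac{8764818165371}{81532928} \approx 1.075 \cdot 10^{5}$)
$\frac{1}{-486013 + n} = \frac{1}{-486013 + \frac{8764818165371}{81532928}} = \frac{1}{- \frac{30861244770693}{81532928}} = - \frac{81532928}{30861244770693}$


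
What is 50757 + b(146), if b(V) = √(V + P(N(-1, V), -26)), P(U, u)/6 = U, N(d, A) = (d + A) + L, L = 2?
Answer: 50757 + 2*√257 ≈ 50789.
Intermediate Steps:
N(d, A) = 2 + A + d (N(d, A) = (d + A) + 2 = (A + d) + 2 = 2 + A + d)
P(U, u) = 6*U
b(V) = √(6 + 7*V) (b(V) = √(V + 6*(2 + V - 1)) = √(V + 6*(1 + V)) = √(V + (6 + 6*V)) = √(6 + 7*V))
50757 + b(146) = 50757 + √(6 + 7*146) = 50757 + √(6 + 1022) = 50757 + √1028 = 50757 + 2*√257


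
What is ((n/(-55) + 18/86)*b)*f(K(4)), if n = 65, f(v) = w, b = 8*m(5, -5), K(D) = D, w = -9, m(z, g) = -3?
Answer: -99360/473 ≈ -210.06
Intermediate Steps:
b = -24 (b = 8*(-3) = -24)
f(v) = -9
((n/(-55) + 18/86)*b)*f(K(4)) = ((65/(-55) + 18/86)*(-24))*(-9) = ((65*(-1/55) + 18*(1/86))*(-24))*(-9) = ((-13/11 + 9/43)*(-24))*(-9) = -460/473*(-24)*(-9) = (11040/473)*(-9) = -99360/473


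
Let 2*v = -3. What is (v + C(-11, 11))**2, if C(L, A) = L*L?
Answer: 57121/4 ≈ 14280.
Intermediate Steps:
C(L, A) = L**2
v = -3/2 (v = (1/2)*(-3) = -3/2 ≈ -1.5000)
(v + C(-11, 11))**2 = (-3/2 + (-11)**2)**2 = (-3/2 + 121)**2 = (239/2)**2 = 57121/4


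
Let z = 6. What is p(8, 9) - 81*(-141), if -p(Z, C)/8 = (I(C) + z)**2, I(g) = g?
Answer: 9621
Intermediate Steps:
p(Z, C) = -8*(6 + C)**2 (p(Z, C) = -8*(C + 6)**2 = -8*(6 + C)**2)
p(8, 9) - 81*(-141) = -8*(6 + 9)**2 - 81*(-141) = -8*15**2 + 11421 = -8*225 + 11421 = -1800 + 11421 = 9621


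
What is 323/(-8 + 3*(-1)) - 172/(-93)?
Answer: -28147/1023 ≈ -27.514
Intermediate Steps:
323/(-8 + 3*(-1)) - 172/(-93) = 323/(-8 - 3) - 172*(-1/93) = 323/(-11) + 172/93 = 323*(-1/11) + 172/93 = -323/11 + 172/93 = -28147/1023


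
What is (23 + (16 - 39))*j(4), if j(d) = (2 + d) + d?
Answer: 0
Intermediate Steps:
j(d) = 2 + 2*d
(23 + (16 - 39))*j(4) = (23 + (16 - 39))*(2 + 2*4) = (23 - 23)*(2 + 8) = 0*10 = 0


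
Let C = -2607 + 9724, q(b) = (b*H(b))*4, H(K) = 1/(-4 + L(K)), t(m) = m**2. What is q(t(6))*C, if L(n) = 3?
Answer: -1024848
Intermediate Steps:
H(K) = -1 (H(K) = 1/(-4 + 3) = 1/(-1) = -1)
q(b) = -4*b (q(b) = (b*(-1))*4 = -b*4 = -4*b)
C = 7117
q(t(6))*C = -4*6**2*7117 = -4*36*7117 = -144*7117 = -1024848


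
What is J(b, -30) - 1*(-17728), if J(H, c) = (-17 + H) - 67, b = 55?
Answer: 17699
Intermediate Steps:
J(H, c) = -84 + H
J(b, -30) - 1*(-17728) = (-84 + 55) - 1*(-17728) = -29 + 17728 = 17699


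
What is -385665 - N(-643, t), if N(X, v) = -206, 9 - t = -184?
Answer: -385459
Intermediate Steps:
t = 193 (t = 9 - 1*(-184) = 9 + 184 = 193)
-385665 - N(-643, t) = -385665 - 1*(-206) = -385665 + 206 = -385459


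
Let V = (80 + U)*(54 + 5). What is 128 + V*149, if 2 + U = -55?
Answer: 202321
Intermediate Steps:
U = -57 (U = -2 - 55 = -57)
V = 1357 (V = (80 - 57)*(54 + 5) = 23*59 = 1357)
128 + V*149 = 128 + 1357*149 = 128 + 202193 = 202321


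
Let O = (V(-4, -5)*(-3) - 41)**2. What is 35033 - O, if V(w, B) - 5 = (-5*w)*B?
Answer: -24503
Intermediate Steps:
V(w, B) = 5 - 5*B*w (V(w, B) = 5 + (-5*w)*B = 5 - 5*B*w)
O = 59536 (O = ((5 - 5*(-5)*(-4))*(-3) - 41)**2 = ((5 - 100)*(-3) - 41)**2 = (-95*(-3) - 41)**2 = (285 - 41)**2 = 244**2 = 59536)
35033 - O = 35033 - 1*59536 = 35033 - 59536 = -24503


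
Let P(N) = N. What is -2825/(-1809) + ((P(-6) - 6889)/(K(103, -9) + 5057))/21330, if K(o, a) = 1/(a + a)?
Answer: 20313672838/13008473775 ≈ 1.5616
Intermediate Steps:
K(o, a) = 1/(2*a)
-2825/(-1809) + ((P(-6) - 6889)/(K(103, -9) + 5057))/21330 = -2825/(-1809) + ((-6 - 6889)/((½)/(-9) + 5057))/21330 = -2825*(-1/1809) - 6895/((½)*(-⅑) + 5057)*(1/21330) = 2825/1809 - 6895/(-1/18 + 5057)*(1/21330) = 2825/1809 - 6895/91025/18*(1/21330) = 2825/1809 - 6895*18/91025*(1/21330) = 2825/1809 - 24822/18205*1/21330 = 2825/1809 - 1379/21572925 = 20313672838/13008473775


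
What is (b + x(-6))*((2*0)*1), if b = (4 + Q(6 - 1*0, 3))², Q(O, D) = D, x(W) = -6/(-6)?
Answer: 0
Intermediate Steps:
x(W) = 1 (x(W) = -6*(-⅙) = 1)
b = 49 (b = (4 + 3)² = 7² = 49)
(b + x(-6))*((2*0)*1) = (49 + 1)*((2*0)*1) = 50*(0*1) = 50*0 = 0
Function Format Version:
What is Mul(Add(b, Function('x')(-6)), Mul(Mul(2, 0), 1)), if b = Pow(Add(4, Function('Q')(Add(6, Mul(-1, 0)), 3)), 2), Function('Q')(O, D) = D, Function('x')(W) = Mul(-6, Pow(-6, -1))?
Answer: 0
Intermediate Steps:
Function('x')(W) = 1 (Function('x')(W) = Mul(-6, Rational(-1, 6)) = 1)
b = 49 (b = Pow(Add(4, 3), 2) = Pow(7, 2) = 49)
Mul(Add(b, Function('x')(-6)), Mul(Mul(2, 0), 1)) = Mul(Add(49, 1), Mul(Mul(2, 0), 1)) = Mul(50, Mul(0, 1)) = Mul(50, 0) = 0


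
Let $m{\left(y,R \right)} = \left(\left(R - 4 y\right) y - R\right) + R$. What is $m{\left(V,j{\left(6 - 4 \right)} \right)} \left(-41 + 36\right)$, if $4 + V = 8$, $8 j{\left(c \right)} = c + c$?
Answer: $310$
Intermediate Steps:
$j{\left(c \right)} = \frac{c}{4}$ ($j{\left(c \right)} = \frac{c + c}{8} = \frac{2 c}{8} = \frac{c}{4}$)
$V = 4$ ($V = -4 + 8 = 4$)
$m{\left(y,R \right)} = y \left(R - 4 y\right)$ ($m{\left(y,R \right)} = \left(y \left(R - 4 y\right) - R\right) + R = \left(- R + y \left(R - 4 y\right)\right) + R = y \left(R - 4 y\right)$)
$m{\left(V,j{\left(6 - 4 \right)} \right)} \left(-41 + 36\right) = 4 \left(\frac{6 - 4}{4} - 16\right) \left(-41 + 36\right) = 4 \left(\frac{6 - 4}{4} - 16\right) \left(-5\right) = 4 \left(\frac{1}{4} \cdot 2 - 16\right) \left(-5\right) = 4 \left(\frac{1}{2} - 16\right) \left(-5\right) = 4 \left(- \frac{31}{2}\right) \left(-5\right) = \left(-62\right) \left(-5\right) = 310$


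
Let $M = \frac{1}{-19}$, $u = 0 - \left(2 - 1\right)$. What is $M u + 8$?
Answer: $\frac{153}{19} \approx 8.0526$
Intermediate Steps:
$u = -1$ ($u = 0 - 1 = -1$)
$M = - \frac{1}{19} \approx -0.052632$
$M u + 8 = \left(- \frac{1}{19}\right) \left(-1\right) + 8 = \frac{1}{19} + 8 = \frac{153}{19}$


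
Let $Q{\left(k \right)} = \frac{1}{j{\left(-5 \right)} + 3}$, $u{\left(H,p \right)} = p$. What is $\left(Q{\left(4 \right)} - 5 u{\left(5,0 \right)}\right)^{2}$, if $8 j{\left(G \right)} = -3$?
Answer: $\frac{64}{441} \approx 0.14512$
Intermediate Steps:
$j{\left(G \right)} = - \frac{3}{8}$ ($j{\left(G \right)} = \frac{1}{8} \left(-3\right) = - \frac{3}{8}$)
$Q{\left(k \right)} = \frac{8}{21}$ ($Q{\left(k \right)} = \frac{1}{- \frac{3}{8} + 3} = \frac{1}{\frac{21}{8}} = \frac{8}{21}$)
$\left(Q{\left(4 \right)} - 5 u{\left(5,0 \right)}\right)^{2} = \left(\frac{8}{21} - 0\right)^{2} = \left(\frac{8}{21} + 0\right)^{2} = \left(\frac{8}{21}\right)^{2} = \frac{64}{441}$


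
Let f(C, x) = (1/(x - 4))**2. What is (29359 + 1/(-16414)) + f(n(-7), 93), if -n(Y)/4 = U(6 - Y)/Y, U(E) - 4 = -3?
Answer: 3817119025039/130015294 ≈ 29359.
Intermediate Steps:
U(E) = 1 (U(E) = 4 - 3 = 1)
n(Y) = -4/Y
f(C, x) = (-4 + x)**(-2) (f(C, x) = (1/(-4 + x))**2 = (-4 + x)**(-2))
(29359 + 1/(-16414)) + f(n(-7), 93) = (29359 + 1/(-16414)) + (-4 + 93)**(-2) = (29359 - 1/16414) + 89**(-2) = 481898625/16414 + 1/7921 = 3817119025039/130015294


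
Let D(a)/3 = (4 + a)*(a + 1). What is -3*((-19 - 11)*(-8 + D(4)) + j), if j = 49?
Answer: 9933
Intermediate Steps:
D(a) = 3*(1 + a)*(4 + a) (D(a) = 3*((4 + a)*(a + 1)) = 3*((4 + a)*(1 + a)) = 3*((1 + a)*(4 + a)) = 3*(1 + a)*(4 + a))
-3*((-19 - 11)*(-8 + D(4)) + j) = -3*((-19 - 11)*(-8 + (12 + 3*4² + 15*4)) + 49) = -3*(-30*(-8 + (12 + 3*16 + 60)) + 49) = -3*(-30*(-8 + (12 + 48 + 60)) + 49) = -3*(-30*(-8 + 120) + 49) = -3*(-30*112 + 49) = -3*(-3360 + 49) = -3*(-3311) = 9933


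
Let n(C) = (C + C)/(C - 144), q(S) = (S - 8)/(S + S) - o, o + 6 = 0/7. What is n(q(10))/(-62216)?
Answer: 61/42897932 ≈ 1.4220e-6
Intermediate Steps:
o = -6 (o = -6 + 0/7 = -6 + 0*(⅐) = -6 + 0 = -6)
q(S) = 6 + (-8 + S)/(2*S) (q(S) = (S - 8)/(S + S) - 1*(-6) = (-8 + S)/((2*S)) + 6 = (-8 + S)*(1/(2*S)) + 6 = (-8 + S)/(2*S) + 6 = 6 + (-8 + S)/(2*S))
n(C) = 2*C/(-144 + C) (n(C) = (2*C)/(-144 + C) = 2*C/(-144 + C))
n(q(10))/(-62216) = (2*(13/2 - 4/10)/(-144 + (13/2 - 4/10)))/(-62216) = (2*(13/2 - 4*⅒)/(-144 + (13/2 - 4*⅒)))*(-1/62216) = (2*(13/2 - ⅖)/(-144 + (13/2 - ⅖)))*(-1/62216) = (2*(61/10)/(-144 + 61/10))*(-1/62216) = (2*(61/10)/(-1379/10))*(-1/62216) = (2*(61/10)*(-10/1379))*(-1/62216) = -122/1379*(-1/62216) = 61/42897932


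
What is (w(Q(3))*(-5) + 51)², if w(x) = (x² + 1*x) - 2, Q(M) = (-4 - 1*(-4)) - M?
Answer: 961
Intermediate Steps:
Q(M) = -M (Q(M) = (-4 + 4) - M = 0 - M = -M)
w(x) = -2 + x + x² (w(x) = (x² + x) - 2 = (x + x²) - 2 = -2 + x + x²)
(w(Q(3))*(-5) + 51)² = ((-2 - 1*3 + (-1*3)²)*(-5) + 51)² = ((-2 - 3 + (-3)²)*(-5) + 51)² = ((-2 - 3 + 9)*(-5) + 51)² = (4*(-5) + 51)² = (-20 + 51)² = 31² = 961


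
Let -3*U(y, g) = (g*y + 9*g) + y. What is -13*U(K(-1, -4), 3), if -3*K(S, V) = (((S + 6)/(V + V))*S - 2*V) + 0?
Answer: 403/6 ≈ 67.167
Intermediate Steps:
K(S, V) = 2*V/3 - S*(6 + S)/(6*V) (K(S, V) = -((((S + 6)/(V + V))*S - 2*V) + 0)/3 = -((((6 + S)/((2*V)))*S - 2*V) + 0)/3 = -((((6 + S)*(1/(2*V)))*S - 2*V) + 0)/3 = -((((6 + S)/(2*V))*S - 2*V) + 0)/3 = -((S*(6 + S)/(2*V) - 2*V) + 0)/3 = -((-2*V + S*(6 + S)/(2*V)) + 0)/3 = -(-2*V + S*(6 + S)/(2*V))/3 = 2*V/3 - S*(6 + S)/(6*V))
U(y, g) = -3*g - y/3 - g*y/3 (U(y, g) = -((g*y + 9*g) + y)/3 = -((9*g + g*y) + y)/3 = -(y + 9*g + g*y)/3 = -3*g - y/3 - g*y/3)
-13*U(K(-1, -4), 3) = -13*(-3*3 - (-1*(-1)**2 - 6*(-1) + 4*(-4)**2)/(18*(-4)) - 1/3*3*(1/6)*(-1*(-1)**2 - 6*(-1) + 4*(-4)**2)/(-4)) = -13*(-9 - (-1)*(-1*1 + 6 + 4*16)/(18*4) - 1/3*3*(1/6)*(-1/4)*(-1*1 + 6 + 4*16)) = -13*(-9 - (-1)*(-1 + 6 + 64)/(18*4) - 1/3*3*(1/6)*(-1/4)*(-1 + 6 + 64)) = -13*(-9 - (-1)*69/(18*4) - 1/3*3*(1/6)*(-1/4)*69) = -13*(-9 - 1/3*(-23/8) - 1/3*3*(-23/8)) = -13*(-9 + 23/24 + 23/8) = -13*(-31/6) = 403/6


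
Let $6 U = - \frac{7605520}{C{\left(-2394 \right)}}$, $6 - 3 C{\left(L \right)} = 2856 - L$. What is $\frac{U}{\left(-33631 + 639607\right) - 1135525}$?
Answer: $- \frac{950690}{694238739} \approx -0.0013694$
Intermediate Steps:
$C{\left(L \right)} = -950 + \frac{L}{3}$ ($C{\left(L \right)} = 2 - \frac{2856 - L}{3} = 2 + \left(-952 + \frac{L}{3}\right) = -950 + \frac{L}{3}$)
$U = \frac{950690}{1311}$ ($U = \frac{\left(-7605520\right) \frac{1}{-950 + \frac{1}{3} \left(-2394\right)}}{6} = \frac{\left(-7605520\right) \frac{1}{-950 - 798}}{6} = \frac{\left(-7605520\right) \frac{1}{-1748}}{6} = \frac{\left(-7605520\right) \left(- \frac{1}{1748}\right)}{6} = \frac{1}{6} \cdot \frac{1901380}{437} = \frac{950690}{1311} \approx 725.16$)
$\frac{U}{\left(-33631 + 639607\right) - 1135525} = \frac{950690}{1311 \left(\left(-33631 + 639607\right) - 1135525\right)} = \frac{950690}{1311 \left(605976 - 1135525\right)} = \frac{950690}{1311 \left(-529549\right)} = \frac{950690}{1311} \left(- \frac{1}{529549}\right) = - \frac{950690}{694238739}$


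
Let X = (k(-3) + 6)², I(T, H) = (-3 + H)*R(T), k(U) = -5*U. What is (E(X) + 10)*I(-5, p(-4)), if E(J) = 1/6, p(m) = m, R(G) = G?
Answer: 2135/6 ≈ 355.83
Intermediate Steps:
I(T, H) = T*(-3 + H) (I(T, H) = (-3 + H)*T = T*(-3 + H))
X = 441 (X = (-5*(-3) + 6)² = (15 + 6)² = 21² = 441)
E(J) = ⅙
(E(X) + 10)*I(-5, p(-4)) = (⅙ + 10)*(-5*(-3 - 4)) = 61*(-5*(-7))/6 = (61/6)*35 = 2135/6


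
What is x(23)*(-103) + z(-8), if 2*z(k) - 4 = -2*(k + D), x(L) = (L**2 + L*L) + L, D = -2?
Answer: -111331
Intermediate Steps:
x(L) = L + 2*L**2 (x(L) = (L**2 + L**2) + L = 2*L**2 + L = L + 2*L**2)
z(k) = 4 - k (z(k) = 2 + (-2*(k - 2))/2 = 2 + (-2*(-2 + k))/2 = 2 + (4 - 2*k)/2 = 2 + (2 - k) = 4 - k)
x(23)*(-103) + z(-8) = (23*(1 + 2*23))*(-103) + (4 - 1*(-8)) = (23*(1 + 46))*(-103) + (4 + 8) = (23*47)*(-103) + 12 = 1081*(-103) + 12 = -111343 + 12 = -111331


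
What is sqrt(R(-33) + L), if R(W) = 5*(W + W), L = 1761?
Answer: 3*sqrt(159) ≈ 37.829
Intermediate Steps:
R(W) = 10*W (R(W) = 5*(2*W) = 10*W)
sqrt(R(-33) + L) = sqrt(10*(-33) + 1761) = sqrt(-330 + 1761) = sqrt(1431) = 3*sqrt(159)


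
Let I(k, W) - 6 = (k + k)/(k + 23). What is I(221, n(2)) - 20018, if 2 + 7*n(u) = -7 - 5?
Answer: -2441243/122 ≈ -20010.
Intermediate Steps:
n(u) = -2 (n(u) = -2/7 + (-7 - 5)/7 = -2/7 + (1/7)*(-12) = -2/7 - 12/7 = -2)
I(k, W) = 6 + 2*k/(23 + k) (I(k, W) = 6 + (k + k)/(k + 23) = 6 + (2*k)/(23 + k) = 6 + 2*k/(23 + k))
I(221, n(2)) - 20018 = 2*(69 + 4*221)/(23 + 221) - 20018 = 2*(69 + 884)/244 - 20018 = 2*(1/244)*953 - 20018 = 953/122 - 20018 = -2441243/122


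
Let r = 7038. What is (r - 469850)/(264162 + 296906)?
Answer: -115703/140267 ≈ -0.82488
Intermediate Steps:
(r - 469850)/(264162 + 296906) = (7038 - 469850)/(264162 + 296906) = -462812/561068 = -462812*1/561068 = -115703/140267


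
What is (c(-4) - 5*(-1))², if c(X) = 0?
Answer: 25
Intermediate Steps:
(c(-4) - 5*(-1))² = (0 - 5*(-1))² = (0 + 5)² = 5² = 25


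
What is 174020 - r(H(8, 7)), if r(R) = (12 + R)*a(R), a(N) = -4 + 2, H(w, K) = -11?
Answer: 174022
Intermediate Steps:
a(N) = -2
r(R) = -24 - 2*R (r(R) = (12 + R)*(-2) = -24 - 2*R)
174020 - r(H(8, 7)) = 174020 - (-24 - 2*(-11)) = 174020 - (-24 + 22) = 174020 - 1*(-2) = 174020 + 2 = 174022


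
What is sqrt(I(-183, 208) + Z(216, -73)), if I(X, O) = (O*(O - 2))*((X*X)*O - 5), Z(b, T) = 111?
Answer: sqrt(298466613647) ≈ 5.4632e+5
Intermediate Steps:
I(X, O) = O*(-5 + O*X**2)*(-2 + O) (I(X, O) = (O*(-2 + O))*(X**2*O - 5) = (O*(-2 + O))*(O*X**2 - 5) = (O*(-2 + O))*(-5 + O*X**2) = O*(-5 + O*X**2)*(-2 + O))
sqrt(I(-183, 208) + Z(216, -73)) = sqrt(208*(10 - 5*208 + 208**2*(-183)**2 - 2*208*(-183)**2) + 111) = sqrt(208*(10 - 1040 + 43264*33489 - 2*208*33489) + 111) = sqrt(208*(10 - 1040 + 1448868096 - 13931424) + 111) = sqrt(208*1434935642 + 111) = sqrt(298466613536 + 111) = sqrt(298466613647)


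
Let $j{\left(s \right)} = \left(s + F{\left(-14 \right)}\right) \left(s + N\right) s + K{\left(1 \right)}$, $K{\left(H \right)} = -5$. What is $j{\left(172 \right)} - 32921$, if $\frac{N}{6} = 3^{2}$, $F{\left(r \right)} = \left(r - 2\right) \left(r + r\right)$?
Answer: $24067714$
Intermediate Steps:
$F{\left(r \right)} = 2 r \left(-2 + r\right)$ ($F{\left(r \right)} = \left(-2 + r\right) 2 r = 2 r \left(-2 + r\right)$)
$N = 54$ ($N = 6 \cdot 3^{2} = 6 \cdot 9 = 54$)
$j{\left(s \right)} = -5 + s \left(54 + s\right) \left(448 + s\right)$ ($j{\left(s \right)} = \left(s + 2 \left(-14\right) \left(-2 - 14\right)\right) \left(s + 54\right) s - 5 = \left(s + 2 \left(-14\right) \left(-16\right)\right) \left(54 + s\right) s - 5 = \left(s + 448\right) \left(54 + s\right) s - 5 = \left(448 + s\right) \left(54 + s\right) s - 5 = \left(54 + s\right) \left(448 + s\right) s - 5 = s \left(54 + s\right) \left(448 + s\right) - 5 = -5 + s \left(54 + s\right) \left(448 + s\right)$)
$j{\left(172 \right)} - 32921 = \left(-5 + 172^{3} + 502 \cdot 172^{2} + 24192 \cdot 172\right) - 32921 = \left(-5 + 5088448 + 502 \cdot 29584 + 4161024\right) - 32921 = \left(-5 + 5088448 + 14851168 + 4161024\right) - 32921 = 24100635 - 32921 = 24067714$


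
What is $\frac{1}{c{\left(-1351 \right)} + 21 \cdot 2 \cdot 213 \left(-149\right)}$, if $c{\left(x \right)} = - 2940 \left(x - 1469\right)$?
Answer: $\frac{1}{6957846} \approx 1.4372 \cdot 10^{-7}$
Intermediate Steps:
$c{\left(x \right)} = 4318860 - 2940 x$ ($c{\left(x \right)} = - 2940 \left(-1469 + x\right) = 4318860 - 2940 x$)
$\frac{1}{c{\left(-1351 \right)} + 21 \cdot 2 \cdot 213 \left(-149\right)} = \frac{1}{\left(4318860 - -3971940\right) + 21 \cdot 2 \cdot 213 \left(-149\right)} = \frac{1}{\left(4318860 + 3971940\right) + 42 \cdot 213 \left(-149\right)} = \frac{1}{8290800 + 8946 \left(-149\right)} = \frac{1}{8290800 - 1332954} = \frac{1}{6957846}$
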